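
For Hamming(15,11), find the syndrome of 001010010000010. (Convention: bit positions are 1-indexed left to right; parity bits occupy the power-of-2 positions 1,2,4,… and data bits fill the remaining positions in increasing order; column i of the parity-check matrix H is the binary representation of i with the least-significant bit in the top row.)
Syndrome s = H · r^T (mod 2), r = 001010010000010:
  s[0] = (101010101010101)·(001010010000010) mod 2 = 0+0+1+0+1+0+0+0+0+0+0+0+0+0+0 mod 2 = 0
  s[1] = (011001100110011)·(001010010000010) mod 2 = 0+0+1+0+0+0+0+0+0+0+0+0+0+1+0 mod 2 = 0
  s[2] = (000111100001111)·(001010010000010) mod 2 = 0+0+0+0+1+0+0+0+0+0+0+0+0+1+0 mod 2 = 0
  s[3] = (000000011111111)·(001010010000010) mod 2 = 0+0+0+0+0+0+0+1+0+0+0+0+0+1+0 mod 2 = 0
Syndrome = 0000
s = 0: no error detected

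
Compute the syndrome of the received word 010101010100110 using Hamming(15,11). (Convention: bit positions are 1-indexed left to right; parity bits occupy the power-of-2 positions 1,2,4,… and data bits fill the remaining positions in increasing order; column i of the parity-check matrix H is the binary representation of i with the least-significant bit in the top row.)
Syndrome s = H · r^T (mod 2), r = 010101010100110:
  s[0] = (101010101010101)·(010101010100110) mod 2 = 0+0+0+0+0+0+0+0+0+0+0+0+1+0+0 mod 2 = 1
  s[1] = (011001100110011)·(010101010100110) mod 2 = 0+1+0+0+0+1+0+0+0+1+0+0+0+1+0 mod 2 = 0
  s[2] = (000111100001111)·(010101010100110) mod 2 = 0+0+0+1+0+1+0+0+0+0+0+0+1+1+0 mod 2 = 0
  s[3] = (000000011111111)·(010101010100110) mod 2 = 0+0+0+0+0+0+0+1+0+1+0+0+1+1+0 mod 2 = 0
Syndrome = 1000
Non-zero syndrome: error at position 1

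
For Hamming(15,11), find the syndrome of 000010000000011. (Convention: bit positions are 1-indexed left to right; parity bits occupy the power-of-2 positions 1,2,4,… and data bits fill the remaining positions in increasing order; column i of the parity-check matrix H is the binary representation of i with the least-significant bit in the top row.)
Syndrome s = H · r^T (mod 2), r = 000010000000011:
  s[0] = (101010101010101)·(000010000000011) mod 2 = 0+0+0+0+1+0+0+0+0+0+0+0+0+0+1 mod 2 = 0
  s[1] = (011001100110011)·(000010000000011) mod 2 = 0+0+0+0+0+0+0+0+0+0+0+0+0+1+1 mod 2 = 0
  s[2] = (000111100001111)·(000010000000011) mod 2 = 0+0+0+0+1+0+0+0+0+0+0+0+0+1+1 mod 2 = 1
  s[3] = (000000011111111)·(000010000000011) mod 2 = 0+0+0+0+0+0+0+0+0+0+0+0+0+1+1 mod 2 = 0
Syndrome = 0010
Non-zero syndrome: error at position 4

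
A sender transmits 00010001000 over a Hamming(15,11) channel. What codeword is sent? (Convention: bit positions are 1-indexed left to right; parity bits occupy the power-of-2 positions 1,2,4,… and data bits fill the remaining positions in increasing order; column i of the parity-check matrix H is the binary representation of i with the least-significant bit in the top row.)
Codeword c = d · G (mod 2), d = 00010001000:
  c[0] = d·G[:,0] = (00010001000)·(11011010101) mod 2 = 0+0+0+1+0+0+0+0+0+0+0 mod 2 = 1
  c[1] = d·G[:,1] = (00010001000)·(10110110011) mod 2 = 0+0+0+1+0+0+0+0+0+0+0 mod 2 = 1
  c[2] = d·G[:,2] = (00010001000)·(10000000000) mod 2 = 0+0+0+0+0+0+0+0+0+0+0 mod 2 = 0
  c[3] = d·G[:,3] = (00010001000)·(01110001111) mod 2 = 0+0+0+1+0+0+0+1+0+0+0 mod 2 = 0
  c[4] = d·G[:,4] = (00010001000)·(01000000000) mod 2 = 0+0+0+0+0+0+0+0+0+0+0 mod 2 = 0
  c[5] = d·G[:,5] = (00010001000)·(00100000000) mod 2 = 0+0+0+0+0+0+0+0+0+0+0 mod 2 = 0
  c[6] = d·G[:,6] = (00010001000)·(00010000000) mod 2 = 0+0+0+1+0+0+0+0+0+0+0 mod 2 = 1
  c[7] = d·G[:,7] = (00010001000)·(00001111111) mod 2 = 0+0+0+0+0+0+0+1+0+0+0 mod 2 = 1
  c[8] = d·G[:,8] = (00010001000)·(00001000000) mod 2 = 0+0+0+0+0+0+0+0+0+0+0 mod 2 = 0
  c[9] = d·G[:,9] = (00010001000)·(00000100000) mod 2 = 0+0+0+0+0+0+0+0+0+0+0 mod 2 = 0
  c[10] = d·G[:,10] = (00010001000)·(00000010000) mod 2 = 0+0+0+0+0+0+0+0+0+0+0 mod 2 = 0
  c[11] = d·G[:,11] = (00010001000)·(00000001000) mod 2 = 0+0+0+0+0+0+0+1+0+0+0 mod 2 = 1
  c[12] = d·G[:,12] = (00010001000)·(00000000100) mod 2 = 0+0+0+0+0+0+0+0+0+0+0 mod 2 = 0
  c[13] = d·G[:,13] = (00010001000)·(00000000010) mod 2 = 0+0+0+0+0+0+0+0+0+0+0 mod 2 = 0
  c[14] = d·G[:,14] = (00010001000)·(00000000001) mod 2 = 0+0+0+0+0+0+0+0+0+0+0 mod 2 = 0
Codeword = 110000110001000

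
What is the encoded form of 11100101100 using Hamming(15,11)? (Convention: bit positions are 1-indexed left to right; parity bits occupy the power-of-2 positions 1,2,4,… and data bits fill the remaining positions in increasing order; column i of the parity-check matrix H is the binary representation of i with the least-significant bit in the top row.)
Codeword c = d · G (mod 2), d = 11100101100:
  c[0] = d·G[:,0] = (11100101100)·(11011010101) mod 2 = 1+1+0+0+0+0+0+0+1+0+0 mod 2 = 1
  c[1] = d·G[:,1] = (11100101100)·(10110110011) mod 2 = 1+0+1+0+0+1+0+0+0+0+0 mod 2 = 1
  c[2] = d·G[:,2] = (11100101100)·(10000000000) mod 2 = 1+0+0+0+0+0+0+0+0+0+0 mod 2 = 1
  c[3] = d·G[:,3] = (11100101100)·(01110001111) mod 2 = 0+1+1+0+0+0+0+1+1+0+0 mod 2 = 0
  c[4] = d·G[:,4] = (11100101100)·(01000000000) mod 2 = 0+1+0+0+0+0+0+0+0+0+0 mod 2 = 1
  c[5] = d·G[:,5] = (11100101100)·(00100000000) mod 2 = 0+0+1+0+0+0+0+0+0+0+0 mod 2 = 1
  c[6] = d·G[:,6] = (11100101100)·(00010000000) mod 2 = 0+0+0+0+0+0+0+0+0+0+0 mod 2 = 0
  c[7] = d·G[:,7] = (11100101100)·(00001111111) mod 2 = 0+0+0+0+0+1+0+1+1+0+0 mod 2 = 1
  c[8] = d·G[:,8] = (11100101100)·(00001000000) mod 2 = 0+0+0+0+0+0+0+0+0+0+0 mod 2 = 0
  c[9] = d·G[:,9] = (11100101100)·(00000100000) mod 2 = 0+0+0+0+0+1+0+0+0+0+0 mod 2 = 1
  c[10] = d·G[:,10] = (11100101100)·(00000010000) mod 2 = 0+0+0+0+0+0+0+0+0+0+0 mod 2 = 0
  c[11] = d·G[:,11] = (11100101100)·(00000001000) mod 2 = 0+0+0+0+0+0+0+1+0+0+0 mod 2 = 1
  c[12] = d·G[:,12] = (11100101100)·(00000000100) mod 2 = 0+0+0+0+0+0+0+0+1+0+0 mod 2 = 1
  c[13] = d·G[:,13] = (11100101100)·(00000000010) mod 2 = 0+0+0+0+0+0+0+0+0+0+0 mod 2 = 0
  c[14] = d·G[:,14] = (11100101100)·(00000000001) mod 2 = 0+0+0+0+0+0+0+0+0+0+0 mod 2 = 0
Codeword = 111011010101100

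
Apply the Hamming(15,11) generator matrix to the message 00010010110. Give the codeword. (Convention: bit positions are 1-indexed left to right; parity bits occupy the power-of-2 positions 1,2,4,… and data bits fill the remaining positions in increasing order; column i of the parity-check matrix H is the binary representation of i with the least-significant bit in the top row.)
Codeword c = d · G (mod 2), d = 00010010110:
  c[0] = d·G[:,0] = (00010010110)·(11011010101) mod 2 = 0+0+0+1+0+0+1+0+1+0+0 mod 2 = 1
  c[1] = d·G[:,1] = (00010010110)·(10110110011) mod 2 = 0+0+0+1+0+0+1+0+0+1+0 mod 2 = 1
  c[2] = d·G[:,2] = (00010010110)·(10000000000) mod 2 = 0+0+0+0+0+0+0+0+0+0+0 mod 2 = 0
  c[3] = d·G[:,3] = (00010010110)·(01110001111) mod 2 = 0+0+0+1+0+0+0+0+1+1+0 mod 2 = 1
  c[4] = d·G[:,4] = (00010010110)·(01000000000) mod 2 = 0+0+0+0+0+0+0+0+0+0+0 mod 2 = 0
  c[5] = d·G[:,5] = (00010010110)·(00100000000) mod 2 = 0+0+0+0+0+0+0+0+0+0+0 mod 2 = 0
  c[6] = d·G[:,6] = (00010010110)·(00010000000) mod 2 = 0+0+0+1+0+0+0+0+0+0+0 mod 2 = 1
  c[7] = d·G[:,7] = (00010010110)·(00001111111) mod 2 = 0+0+0+0+0+0+1+0+1+1+0 mod 2 = 1
  c[8] = d·G[:,8] = (00010010110)·(00001000000) mod 2 = 0+0+0+0+0+0+0+0+0+0+0 mod 2 = 0
  c[9] = d·G[:,9] = (00010010110)·(00000100000) mod 2 = 0+0+0+0+0+0+0+0+0+0+0 mod 2 = 0
  c[10] = d·G[:,10] = (00010010110)·(00000010000) mod 2 = 0+0+0+0+0+0+1+0+0+0+0 mod 2 = 1
  c[11] = d·G[:,11] = (00010010110)·(00000001000) mod 2 = 0+0+0+0+0+0+0+0+0+0+0 mod 2 = 0
  c[12] = d·G[:,12] = (00010010110)·(00000000100) mod 2 = 0+0+0+0+0+0+0+0+1+0+0 mod 2 = 1
  c[13] = d·G[:,13] = (00010010110)·(00000000010) mod 2 = 0+0+0+0+0+0+0+0+0+1+0 mod 2 = 1
  c[14] = d·G[:,14] = (00010010110)·(00000000001) mod 2 = 0+0+0+0+0+0+0+0+0+0+0 mod 2 = 0
Codeword = 110100110010110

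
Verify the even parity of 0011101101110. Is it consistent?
Sum of all bits: 0+0+1+1+1+0+1+1+0+1+1+1+0 = 8; 8 mod 2 = 0. Result is 0 → valid parity.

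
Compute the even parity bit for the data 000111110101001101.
Sum of data bits: 0+0+0+1+1+1+1+1+0+1+0+1+0+0+1+1+0+1 = 10.
10 mod 2 = 0, so parity bit = 0.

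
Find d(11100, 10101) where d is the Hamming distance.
XOR = 01001, count of 1s = 2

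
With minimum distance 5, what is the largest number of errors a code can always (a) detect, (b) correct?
(a) Detection requires d_min ≥ e+1, so e ≤ d_min − 1 = 4.
(b) Correction requires d_min ≥ 2t+1, so t ≤ ⌊(d_min − 1)/2⌋ = ⌊4/2⌋ = 2.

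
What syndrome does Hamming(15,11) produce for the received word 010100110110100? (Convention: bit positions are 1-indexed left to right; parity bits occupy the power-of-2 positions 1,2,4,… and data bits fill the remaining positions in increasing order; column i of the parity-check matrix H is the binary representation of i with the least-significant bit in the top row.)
Syndrome s = H · r^T (mod 2), r = 010100110110100:
  s[0] = (101010101010101)·(010100110110100) mod 2 = 0+0+0+0+0+0+1+0+0+0+1+0+1+0+0 mod 2 = 1
  s[1] = (011001100110011)·(010100110110100) mod 2 = 0+1+0+0+0+0+1+0+0+1+1+0+0+0+0 mod 2 = 0
  s[2] = (000111100001111)·(010100110110100) mod 2 = 0+0+0+1+0+0+1+0+0+0+0+0+1+0+0 mod 2 = 1
  s[3] = (000000011111111)·(010100110110100) mod 2 = 0+0+0+0+0+0+0+1+0+1+1+0+1+0+0 mod 2 = 0
Syndrome = 1010
Non-zero syndrome: error at position 5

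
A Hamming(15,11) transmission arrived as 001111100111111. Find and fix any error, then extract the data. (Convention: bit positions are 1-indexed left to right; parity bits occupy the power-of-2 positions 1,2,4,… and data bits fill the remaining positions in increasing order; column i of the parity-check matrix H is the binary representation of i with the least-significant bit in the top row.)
Syndrome s = H · r^T (mod 2), r = 001111100111111:
  s[0] = (101010101010101)·(001111100111111) mod 2 = 0+0+1+0+1+0+1+0+0+0+1+0+1+0+1 mod 2 = 0
  s[1] = (011001100110011)·(001111100111111) mod 2 = 0+0+1+0+0+1+1+0+0+1+1+0+0+1+1 mod 2 = 1
  s[2] = (000111100001111)·(001111100111111) mod 2 = 0+0+0+1+1+1+1+0+0+0+0+1+1+1+1 mod 2 = 0
  s[3] = (000000011111111)·(001111100111111) mod 2 = 0+0+0+0+0+0+0+0+0+1+1+1+1+1+1 mod 2 = 0
Syndrome = 0100
Column 2 of H equals this syndrome → error at bit 2 (1-indexed).
Flip bit 2: 001111100111111 → 011111100111111
Extract data bits at positions {3,5,6,7,9,10,11,12,13,14,15}: 11110111111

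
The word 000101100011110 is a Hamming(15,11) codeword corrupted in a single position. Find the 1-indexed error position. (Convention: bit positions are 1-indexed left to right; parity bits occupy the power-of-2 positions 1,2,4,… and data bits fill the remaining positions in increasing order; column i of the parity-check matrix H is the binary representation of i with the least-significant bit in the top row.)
Syndrome s = H · r^T (mod 2), r = 000101100011110:
  s[0] = (101010101010101)·(000101100011110) mod 2 = 0+0+0+0+0+0+1+0+0+0+1+0+1+0+0 mod 2 = 1
  s[1] = (011001100110011)·(000101100011110) mod 2 = 0+0+0+0+0+1+1+0+0+0+1+0+0+1+0 mod 2 = 0
  s[2] = (000111100001111)·(000101100011110) mod 2 = 0+0+0+1+0+1+1+0+0+0+0+1+1+1+0 mod 2 = 0
  s[3] = (000000011111111)·(000101100011110) mod 2 = 0+0+0+0+0+0+0+0+0+0+1+1+1+1+0 mod 2 = 0
Syndrome = 1000
Column i of H is the binary representation of i, so the syndrome is the binary index of the flipped bit.
Read s = 1000 with s[0] as LSB: 1·2^0 + 0·2^1 + 0·2^2 + 0·2^3 = 1.
Error is at bit position 1.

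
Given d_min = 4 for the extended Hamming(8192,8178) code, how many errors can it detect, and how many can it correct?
Detection only: up to d_min − 1 = 3 errors.
Correction: up to ⌊(d_min − 1)/2⌋ = ⌊3/2⌋ = 1 errors.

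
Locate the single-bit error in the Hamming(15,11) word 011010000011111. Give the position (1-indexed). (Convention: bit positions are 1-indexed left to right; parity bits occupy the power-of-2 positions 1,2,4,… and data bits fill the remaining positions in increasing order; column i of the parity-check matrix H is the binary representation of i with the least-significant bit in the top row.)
Syndrome s = H · r^T (mod 2), r = 011010000011111:
  s[0] = (101010101010101)·(011010000011111) mod 2 = 0+0+1+0+1+0+0+0+0+0+1+0+1+0+1 mod 2 = 1
  s[1] = (011001100110011)·(011010000011111) mod 2 = 0+1+1+0+0+0+0+0+0+0+1+0+0+1+1 mod 2 = 1
  s[2] = (000111100001111)·(011010000011111) mod 2 = 0+0+0+0+1+0+0+0+0+0+0+1+1+1+1 mod 2 = 1
  s[3] = (000000011111111)·(011010000011111) mod 2 = 0+0+0+0+0+0+0+0+0+0+1+1+1+1+1 mod 2 = 1
Syndrome = 1111
Column i of H is the binary representation of i, so the syndrome is the binary index of the flipped bit.
Read s = 1111 with s[0] as LSB: 1·2^0 + 1·2^1 + 1·2^2 + 1·2^3 = 15.
Error is at bit position 15.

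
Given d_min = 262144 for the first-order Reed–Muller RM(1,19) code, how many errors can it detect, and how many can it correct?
Detection only: up to d_min − 1 = 262143 errors.
Correction: up to ⌊(d_min − 1)/2⌋ = ⌊262143/2⌋ = 131071 errors.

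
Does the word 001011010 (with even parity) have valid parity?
Sum of all bits: 0+0+1+0+1+1+0+1+0 = 4; 4 mod 2 = 0. Result is 0 → valid parity.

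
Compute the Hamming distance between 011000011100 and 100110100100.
XOR = 111110111000, count of 1s = 8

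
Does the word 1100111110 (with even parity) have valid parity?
Sum of all bits: 1+1+0+0+1+1+1+1+1+0 = 7; 7 mod 2 = 1. Result is 1 → parity error detected.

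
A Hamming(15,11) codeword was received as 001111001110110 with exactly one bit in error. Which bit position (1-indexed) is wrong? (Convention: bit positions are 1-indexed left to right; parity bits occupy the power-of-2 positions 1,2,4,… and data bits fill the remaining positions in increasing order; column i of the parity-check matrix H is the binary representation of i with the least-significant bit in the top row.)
Syndrome s = H · r^T (mod 2), r = 001111001110110:
  s[0] = (101010101010101)·(001111001110110) mod 2 = 0+0+1+0+1+0+0+0+1+0+1+0+1+0+0 mod 2 = 1
  s[1] = (011001100110011)·(001111001110110) mod 2 = 0+0+1+0+0+1+0+0+0+1+1+0+0+1+0 mod 2 = 1
  s[2] = (000111100001111)·(001111001110110) mod 2 = 0+0+0+1+1+1+0+0+0+0+0+0+1+1+0 mod 2 = 1
  s[3] = (000000011111111)·(001111001110110) mod 2 = 0+0+0+0+0+0+0+0+1+1+1+0+1+1+0 mod 2 = 1
Syndrome = 1111
Column i of H is the binary representation of i, so the syndrome is the binary index of the flipped bit.
Read s = 1111 with s[0] as LSB: 1·2^0 + 1·2^1 + 1·2^2 + 1·2^3 = 15.
Error is at bit position 15.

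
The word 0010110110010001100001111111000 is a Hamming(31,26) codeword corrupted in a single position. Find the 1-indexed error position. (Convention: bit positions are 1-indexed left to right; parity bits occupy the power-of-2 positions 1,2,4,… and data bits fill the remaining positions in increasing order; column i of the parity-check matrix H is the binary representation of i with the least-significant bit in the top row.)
Syndrome s = H · r^T (mod 2), r = 0010110110010001100001111111000:
  s[0] = (1010101010101010101010101010101)·(0010110110010001100001111111000) mod 2 = 0+0+1+0+1+0+0+0+1+0+0+0+0+0+0+0+1+0+0+0+0+0+1+0+1+0+1+0+0+0+0 mod 2 = 1
  s[1] = (0110011001100110011001100110011)·(0010110110010001100001111111000) mod 2 = 0+0+1+0+0+1+0+0+0+0+0+0+0+0+0+0+0+0+0+0+0+1+1+0+0+1+1+0+0+0+0 mod 2 = 0
  s[2] = (0001111000011110000111100001111)·(0010110110010001100001111111000) mod 2 = 0+0+0+0+1+1+0+0+0+0+0+1+0+0+0+0+0+0+0+0+0+1+1+0+0+0+0+1+0+0+0 mod 2 = 0
  s[3] = (0000000111111110000000011111111)·(0010110110010001100001111111000) mod 2 = 0+0+0+0+0+0+0+1+1+0+0+1+0+0+0+0+0+0+0+0+0+0+0+1+1+1+1+1+0+0+0 mod 2 = 0
  s[4] = (0000000000000001111111111111111)·(0010110110010001100001111111000) mod 2 = 0+0+0+0+0+0+0+0+0+0+0+0+0+0+0+1+1+0+0+0+0+1+1+1+1+1+1+1+0+0+0 mod 2 = 1
Syndrome = 10001
Column i of H is the binary representation of i, so the syndrome is the binary index of the flipped bit.
Read s = 10001 with s[0] as LSB: 1·2^0 + 0·2^1 + 0·2^2 + 0·2^3 + 1·2^4 = 17.
Error is at bit position 17.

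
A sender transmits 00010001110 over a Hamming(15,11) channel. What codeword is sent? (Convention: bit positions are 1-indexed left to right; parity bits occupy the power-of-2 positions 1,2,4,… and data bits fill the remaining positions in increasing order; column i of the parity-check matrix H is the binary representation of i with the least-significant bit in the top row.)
Codeword c = d · G (mod 2), d = 00010001110:
  c[0] = d·G[:,0] = (00010001110)·(11011010101) mod 2 = 0+0+0+1+0+0+0+0+1+0+0 mod 2 = 0
  c[1] = d·G[:,1] = (00010001110)·(10110110011) mod 2 = 0+0+0+1+0+0+0+0+0+1+0 mod 2 = 0
  c[2] = d·G[:,2] = (00010001110)·(10000000000) mod 2 = 0+0+0+0+0+0+0+0+0+0+0 mod 2 = 0
  c[3] = d·G[:,3] = (00010001110)·(01110001111) mod 2 = 0+0+0+1+0+0+0+1+1+1+0 mod 2 = 0
  c[4] = d·G[:,4] = (00010001110)·(01000000000) mod 2 = 0+0+0+0+0+0+0+0+0+0+0 mod 2 = 0
  c[5] = d·G[:,5] = (00010001110)·(00100000000) mod 2 = 0+0+0+0+0+0+0+0+0+0+0 mod 2 = 0
  c[6] = d·G[:,6] = (00010001110)·(00010000000) mod 2 = 0+0+0+1+0+0+0+0+0+0+0 mod 2 = 1
  c[7] = d·G[:,7] = (00010001110)·(00001111111) mod 2 = 0+0+0+0+0+0+0+1+1+1+0 mod 2 = 1
  c[8] = d·G[:,8] = (00010001110)·(00001000000) mod 2 = 0+0+0+0+0+0+0+0+0+0+0 mod 2 = 0
  c[9] = d·G[:,9] = (00010001110)·(00000100000) mod 2 = 0+0+0+0+0+0+0+0+0+0+0 mod 2 = 0
  c[10] = d·G[:,10] = (00010001110)·(00000010000) mod 2 = 0+0+0+0+0+0+0+0+0+0+0 mod 2 = 0
  c[11] = d·G[:,11] = (00010001110)·(00000001000) mod 2 = 0+0+0+0+0+0+0+1+0+0+0 mod 2 = 1
  c[12] = d·G[:,12] = (00010001110)·(00000000100) mod 2 = 0+0+0+0+0+0+0+0+1+0+0 mod 2 = 1
  c[13] = d·G[:,13] = (00010001110)·(00000000010) mod 2 = 0+0+0+0+0+0+0+0+0+1+0 mod 2 = 1
  c[14] = d·G[:,14] = (00010001110)·(00000000001) mod 2 = 0+0+0+0+0+0+0+0+0+0+0 mod 2 = 0
Codeword = 000000110001110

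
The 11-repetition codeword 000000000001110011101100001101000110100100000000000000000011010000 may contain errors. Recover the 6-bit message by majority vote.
Split into 11-bit blocks and majority-vote each:
  block 1 = 00000000000: 0 ones, 11 zeros → 0
  block 2 = 11100111011: 8 ones, 3 zeros → 1
  block 3 = 00001101000: 3 ones, 8 zeros → 0
  block 4 = 11010010000: 4 ones, 7 zeros → 0
  block 5 = 00000000000: 0 ones, 11 zeros → 0
  block 6 = 00011010000: 3 ones, 8 zeros → 0
Decoded = 010000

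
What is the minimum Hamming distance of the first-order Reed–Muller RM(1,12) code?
d_min = 2048 (RM(1,12) has length 4096 and minimum distance 2^(m−1) = 2048).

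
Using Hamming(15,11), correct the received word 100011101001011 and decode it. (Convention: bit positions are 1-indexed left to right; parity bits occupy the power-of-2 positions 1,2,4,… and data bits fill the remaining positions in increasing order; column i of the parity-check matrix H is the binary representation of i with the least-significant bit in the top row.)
Syndrome s = H · r^T (mod 2), r = 100011101001011:
  s[0] = (101010101010101)·(100011101001011) mod 2 = 1+0+0+0+1+0+1+0+1+0+0+0+0+0+1 mod 2 = 1
  s[1] = (011001100110011)·(100011101001011) mod 2 = 0+0+0+0+0+1+1+0+0+0+0+0+0+1+1 mod 2 = 0
  s[2] = (000111100001111)·(100011101001011) mod 2 = 0+0+0+0+1+1+1+0+0+0+0+1+0+1+1 mod 2 = 0
  s[3] = (000000011111111)·(100011101001011) mod 2 = 0+0+0+0+0+0+0+0+1+0+0+1+0+1+1 mod 2 = 0
Syndrome = 1000
Column 1 of H equals this syndrome → error at bit 1 (1-indexed).
Flip bit 1: 100011101001011 → 000011101001011
Extract data bits at positions {3,5,6,7,9,10,11,12,13,14,15}: 01111001011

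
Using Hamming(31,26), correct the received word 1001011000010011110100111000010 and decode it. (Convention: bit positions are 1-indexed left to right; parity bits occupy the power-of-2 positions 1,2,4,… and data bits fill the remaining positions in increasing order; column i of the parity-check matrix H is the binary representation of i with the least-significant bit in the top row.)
Syndrome s = H · r^T (mod 2), r = 1001011000010011110100111000010:
  s[0] = (1010101010101010101010101010101)·(1001011000010011110100111000010) mod 2 = 1+0+0+0+0+0+1+0+0+0+0+0+0+0+1+0+1+0+0+0+0+0+1+0+1+0+0+0+0+0+0 mod 2 = 0
  s[1] = (0110011001100110011001100110011)·(1001011000010011110100111000010) mod 2 = 0+0+0+0+0+1+1+0+0+0+0+0+0+0+1+0+0+1+0+0+0+0+1+0+0+0+0+0+0+1+0 mod 2 = 0
  s[2] = (0001111000011110000111100001111)·(1001011000010011110100111000010) mod 2 = 0+0+0+1+0+1+1+0+0+0+0+1+0+0+1+0+0+0+0+1+0+0+1+0+0+0+0+0+0+1+0 mod 2 = 0
  s[3] = (0000000111111110000000011111111)·(1001011000010011110100111000010) mod 2 = 0+0+0+0+0+0+0+0+0+0+0+1+0+0+1+0+0+0+0+0+0+0+0+1+1+0+0+0+0+1+0 mod 2 = 1
  s[4] = (0000000000000001111111111111111)·(1001011000010011110100111000010) mod 2 = 0+0+0+0+0+0+0+0+0+0+0+0+0+0+0+1+1+1+0+1+0+0+1+1+1+0+0+0+0+1+0 mod 2 = 0
Syndrome = 00010
Column 8 of H equals this syndrome → error at bit 8 (1-indexed).
Flip bit 8: 1001011000010011110100111000010 → 1001011100010011110100111000010
Extract data bits at positions {3,5,6,7,9,10,11,12,13,14,15,17,18,19,20,21,22,23,24,25,26,27,28,29,30,31}: 00110001001110100111000010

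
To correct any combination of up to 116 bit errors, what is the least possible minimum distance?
Correcting t errors requires d_min ≥ 2t + 1 = 2·116 + 1 = 233.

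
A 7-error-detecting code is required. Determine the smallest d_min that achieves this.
Detecting e errors requires d_min ≥ e + 1 = 7 + 1 = 8.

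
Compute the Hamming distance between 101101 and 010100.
XOR = 111001, count of 1s = 4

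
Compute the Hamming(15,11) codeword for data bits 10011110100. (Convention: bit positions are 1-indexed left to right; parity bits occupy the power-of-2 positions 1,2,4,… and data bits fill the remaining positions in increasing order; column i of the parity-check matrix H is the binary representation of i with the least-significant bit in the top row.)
Codeword c = d · G (mod 2), d = 10011110100:
  c[0] = d·G[:,0] = (10011110100)·(11011010101) mod 2 = 1+0+0+1+1+0+1+0+1+0+0 mod 2 = 1
  c[1] = d·G[:,1] = (10011110100)·(10110110011) mod 2 = 1+0+0+1+0+1+1+0+0+0+0 mod 2 = 0
  c[2] = d·G[:,2] = (10011110100)·(10000000000) mod 2 = 1+0+0+0+0+0+0+0+0+0+0 mod 2 = 1
  c[3] = d·G[:,3] = (10011110100)·(01110001111) mod 2 = 0+0+0+1+0+0+0+0+1+0+0 mod 2 = 0
  c[4] = d·G[:,4] = (10011110100)·(01000000000) mod 2 = 0+0+0+0+0+0+0+0+0+0+0 mod 2 = 0
  c[5] = d·G[:,5] = (10011110100)·(00100000000) mod 2 = 0+0+0+0+0+0+0+0+0+0+0 mod 2 = 0
  c[6] = d·G[:,6] = (10011110100)·(00010000000) mod 2 = 0+0+0+1+0+0+0+0+0+0+0 mod 2 = 1
  c[7] = d·G[:,7] = (10011110100)·(00001111111) mod 2 = 0+0+0+0+1+1+1+0+1+0+0 mod 2 = 0
  c[8] = d·G[:,8] = (10011110100)·(00001000000) mod 2 = 0+0+0+0+1+0+0+0+0+0+0 mod 2 = 1
  c[9] = d·G[:,9] = (10011110100)·(00000100000) mod 2 = 0+0+0+0+0+1+0+0+0+0+0 mod 2 = 1
  c[10] = d·G[:,10] = (10011110100)·(00000010000) mod 2 = 0+0+0+0+0+0+1+0+0+0+0 mod 2 = 1
  c[11] = d·G[:,11] = (10011110100)·(00000001000) mod 2 = 0+0+0+0+0+0+0+0+0+0+0 mod 2 = 0
  c[12] = d·G[:,12] = (10011110100)·(00000000100) mod 2 = 0+0+0+0+0+0+0+0+1+0+0 mod 2 = 1
  c[13] = d·G[:,13] = (10011110100)·(00000000010) mod 2 = 0+0+0+0+0+0+0+0+0+0+0 mod 2 = 0
  c[14] = d·G[:,14] = (10011110100)·(00000000001) mod 2 = 0+0+0+0+0+0+0+0+0+0+0 mod 2 = 0
Codeword = 101000101110100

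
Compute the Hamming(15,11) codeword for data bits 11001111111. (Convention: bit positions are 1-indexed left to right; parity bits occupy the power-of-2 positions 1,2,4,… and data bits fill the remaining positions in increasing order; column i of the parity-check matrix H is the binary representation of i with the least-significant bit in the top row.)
Codeword c = d · G (mod 2), d = 11001111111:
  c[0] = d·G[:,0] = (11001111111)·(11011010101) mod 2 = 1+1+0+0+1+0+1+0+1+0+1 mod 2 = 0
  c[1] = d·G[:,1] = (11001111111)·(10110110011) mod 2 = 1+0+0+0+0+1+1+0+0+1+1 mod 2 = 1
  c[2] = d·G[:,2] = (11001111111)·(10000000000) mod 2 = 1+0+0+0+0+0+0+0+0+0+0 mod 2 = 1
  c[3] = d·G[:,3] = (11001111111)·(01110001111) mod 2 = 0+1+0+0+0+0+0+1+1+1+1 mod 2 = 1
  c[4] = d·G[:,4] = (11001111111)·(01000000000) mod 2 = 0+1+0+0+0+0+0+0+0+0+0 mod 2 = 1
  c[5] = d·G[:,5] = (11001111111)·(00100000000) mod 2 = 0+0+0+0+0+0+0+0+0+0+0 mod 2 = 0
  c[6] = d·G[:,6] = (11001111111)·(00010000000) mod 2 = 0+0+0+0+0+0+0+0+0+0+0 mod 2 = 0
  c[7] = d·G[:,7] = (11001111111)·(00001111111) mod 2 = 0+0+0+0+1+1+1+1+1+1+1 mod 2 = 1
  c[8] = d·G[:,8] = (11001111111)·(00001000000) mod 2 = 0+0+0+0+1+0+0+0+0+0+0 mod 2 = 1
  c[9] = d·G[:,9] = (11001111111)·(00000100000) mod 2 = 0+0+0+0+0+1+0+0+0+0+0 mod 2 = 1
  c[10] = d·G[:,10] = (11001111111)·(00000010000) mod 2 = 0+0+0+0+0+0+1+0+0+0+0 mod 2 = 1
  c[11] = d·G[:,11] = (11001111111)·(00000001000) mod 2 = 0+0+0+0+0+0+0+1+0+0+0 mod 2 = 1
  c[12] = d·G[:,12] = (11001111111)·(00000000100) mod 2 = 0+0+0+0+0+0+0+0+1+0+0 mod 2 = 1
  c[13] = d·G[:,13] = (11001111111)·(00000000010) mod 2 = 0+0+0+0+0+0+0+0+0+1+0 mod 2 = 1
  c[14] = d·G[:,14] = (11001111111)·(00000000001) mod 2 = 0+0+0+0+0+0+0+0+0+0+1 mod 2 = 1
Codeword = 011110011111111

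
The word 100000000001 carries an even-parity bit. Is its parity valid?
Sum of all bits: 1+0+0+0+0+0+0+0+0+0+0+1 = 2; 2 mod 2 = 0. Result is 0 → valid parity.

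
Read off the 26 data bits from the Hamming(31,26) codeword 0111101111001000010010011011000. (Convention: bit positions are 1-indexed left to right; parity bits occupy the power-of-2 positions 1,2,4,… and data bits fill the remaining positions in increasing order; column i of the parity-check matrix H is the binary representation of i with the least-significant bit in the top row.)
Parity bits occupy power-of-2 positions; data bits are at positions {3,5,6,7,9,10,11,12,13,14,15,17,18,19,20,21,22,23,24,25,26,27,28,29,30,31} (1-indexed).
Extract: c[3]=1 c[5]=1 c[6]=0 c[7]=1 c[9]=1 c[10]=1 c[11]=0 c[12]=0 c[13]=1 c[14]=0 c[15]=0 c[17]=0 c[18]=1 c[19]=0 c[20]=0 c[21]=1 c[22]=0 c[23]=0 c[24]=1 c[25]=1 c[26]=0 c[27]=1 c[28]=1 c[29]=0 c[30]=0 c[31]=0
Data = 11011100100010010011011000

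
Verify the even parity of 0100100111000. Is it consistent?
Sum of all bits: 0+1+0+0+1+0+0+1+1+1+0+0+0 = 5; 5 mod 2 = 1. Result is 1 → parity error detected.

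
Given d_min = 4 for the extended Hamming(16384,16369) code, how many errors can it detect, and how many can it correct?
Detection only: up to d_min − 1 = 3 errors.
Correction: up to ⌊(d_min − 1)/2⌋ = ⌊3/2⌋ = 1 errors.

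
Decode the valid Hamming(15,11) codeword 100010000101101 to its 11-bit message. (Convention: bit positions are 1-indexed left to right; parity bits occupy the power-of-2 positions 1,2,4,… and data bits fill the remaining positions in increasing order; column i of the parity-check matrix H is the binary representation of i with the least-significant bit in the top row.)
Parity bits occupy power-of-2 positions; data bits are at positions {3,5,6,7,9,10,11,12,13,14,15} (1-indexed).
Extract: c[3]=0 c[5]=1 c[6]=0 c[7]=0 c[9]=0 c[10]=1 c[11]=0 c[12]=1 c[13]=1 c[14]=0 c[15]=1
Data = 01000101101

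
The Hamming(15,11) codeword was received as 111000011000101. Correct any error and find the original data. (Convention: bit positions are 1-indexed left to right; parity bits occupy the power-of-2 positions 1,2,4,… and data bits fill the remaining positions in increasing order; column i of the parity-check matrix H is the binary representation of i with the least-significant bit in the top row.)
Syndrome s = H · r^T (mod 2), r = 111000011000101:
  s[0] = (101010101010101)·(111000011000101) mod 2 = 1+0+1+0+0+0+0+0+1+0+0+0+1+0+1 mod 2 = 1
  s[1] = (011001100110011)·(111000011000101) mod 2 = 0+1+1+0+0+0+0+0+0+0+0+0+0+0+1 mod 2 = 1
  s[2] = (000111100001111)·(111000011000101) mod 2 = 0+0+0+0+0+0+0+0+0+0+0+0+1+0+1 mod 2 = 0
  s[3] = (000000011111111)·(111000011000101) mod 2 = 0+0+0+0+0+0+0+1+1+0+0+0+1+0+1 mod 2 = 0
Syndrome = 1100
Column 3 of H equals this syndrome → error at bit 3 (1-indexed).
Flip bit 3: 111000011000101 → 110000011000101
Extract data bits at positions {3,5,6,7,9,10,11,12,13,14,15}: 00001000101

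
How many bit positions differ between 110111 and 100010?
XOR = 010101, count of 1s = 3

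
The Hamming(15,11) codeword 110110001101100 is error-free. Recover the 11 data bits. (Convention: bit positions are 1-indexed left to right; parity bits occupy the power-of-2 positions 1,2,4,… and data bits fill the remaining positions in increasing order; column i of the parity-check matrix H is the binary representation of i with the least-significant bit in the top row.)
Parity bits occupy power-of-2 positions; data bits are at positions {3,5,6,7,9,10,11,12,13,14,15} (1-indexed).
Extract: c[3]=0 c[5]=1 c[6]=0 c[7]=0 c[9]=1 c[10]=1 c[11]=0 c[12]=1 c[13]=1 c[14]=0 c[15]=0
Data = 01001101100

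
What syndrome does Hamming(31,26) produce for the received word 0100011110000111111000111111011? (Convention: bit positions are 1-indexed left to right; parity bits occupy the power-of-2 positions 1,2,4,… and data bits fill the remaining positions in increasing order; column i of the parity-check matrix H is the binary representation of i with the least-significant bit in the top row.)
Syndrome s = H · r^T (mod 2), r = 0100011110000111111000111111011:
  s[0] = (1010101010101010101010101010101)·(0100011110000111111000111111011) mod 2 = 0+0+0+0+0+0+1+0+1+0+0+0+0+0+1+0+1+0+1+0+0+0+1+0+1+0+1+0+0+0+1 mod 2 = 1
  s[1] = (0110011001100110011001100110011)·(0100011110000111111000111111011) mod 2 = 0+1+0+0+0+1+1+0+0+0+0+0+0+1+1+0+0+1+1+0+0+0+1+0+0+1+1+0+0+1+1 mod 2 = 0
  s[2] = (0001111000011110000111100001111)·(0100011110000111111000111111011) mod 2 = 0+0+0+0+0+1+1+0+0+0+0+0+0+1+1+0+0+0+0+0+0+0+1+0+0+0+0+1+0+1+1 mod 2 = 0
  s[3] = (0000000111111110000000011111111)·(0100011110000111111000111111011) mod 2 = 0+0+0+0+0+0+0+1+1+0+0+0+0+1+1+0+0+0+0+0+0+0+0+1+1+1+1+1+0+1+1 mod 2 = 1
  s[4] = (0000000000000001111111111111111)·(0100011110000111111000111111011) mod 2 = 0+0+0+0+0+0+0+0+0+0+0+0+0+0+0+1+1+1+1+0+0+0+1+1+1+1+1+1+0+1+1 mod 2 = 0
Syndrome = 10010
Non-zero syndrome: error at position 9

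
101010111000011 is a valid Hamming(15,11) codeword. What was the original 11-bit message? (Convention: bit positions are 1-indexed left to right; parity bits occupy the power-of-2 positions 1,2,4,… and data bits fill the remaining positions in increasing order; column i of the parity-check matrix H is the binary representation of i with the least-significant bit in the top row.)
Parity bits occupy power-of-2 positions; data bits are at positions {3,5,6,7,9,10,11,12,13,14,15} (1-indexed).
Extract: c[3]=1 c[5]=1 c[6]=0 c[7]=1 c[9]=1 c[10]=0 c[11]=0 c[12]=0 c[13]=0 c[14]=1 c[15]=1
Data = 11011000011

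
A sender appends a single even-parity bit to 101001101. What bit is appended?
Sum of data bits: 1+0+1+0+0+1+1+0+1 = 5.
5 mod 2 = 1, so parity bit = 1.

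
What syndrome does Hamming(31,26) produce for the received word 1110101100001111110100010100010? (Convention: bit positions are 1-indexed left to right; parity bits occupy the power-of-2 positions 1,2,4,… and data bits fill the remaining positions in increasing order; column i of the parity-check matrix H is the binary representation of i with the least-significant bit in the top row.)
Syndrome s = H · r^T (mod 2), r = 1110101100001111110100010100010:
  s[0] = (1010101010101010101010101010101)·(1110101100001111110100010100010) mod 2 = 1+0+1+0+1+0+1+0+0+0+0+0+1+0+1+0+1+0+0+0+0+0+0+0+0+0+0+0+0+0+0 mod 2 = 1
  s[1] = (0110011001100110011001100110011)·(1110101100001111110100010100010) mod 2 = 0+1+1+0+0+0+1+0+0+0+0+0+0+1+1+0+0+1+0+0+0+0+0+0+0+1+0+0+0+1+0 mod 2 = 0
  s[2] = (0001111000011110000111100001111)·(1110101100001111110100010100010) mod 2 = 0+0+0+0+1+0+1+0+0+0+0+0+1+1+1+0+0+0+0+1+0+0+0+0+0+0+0+0+0+1+0 mod 2 = 1
  s[3] = (0000000111111110000000011111111)·(1110101100001111110100010100010) mod 2 = 0+0+0+0+0+0+0+1+0+0+0+0+1+1+1+0+0+0+0+0+0+0+0+1+0+1+0+0+0+1+0 mod 2 = 1
  s[4] = (0000000000000001111111111111111)·(1110101100001111110100010100010) mod 2 = 0+0+0+0+0+0+0+0+0+0+0+0+0+0+0+1+1+1+0+1+0+0+0+1+0+1+0+0+0+1+0 mod 2 = 1
Syndrome = 10111
Non-zero syndrome: error at position 29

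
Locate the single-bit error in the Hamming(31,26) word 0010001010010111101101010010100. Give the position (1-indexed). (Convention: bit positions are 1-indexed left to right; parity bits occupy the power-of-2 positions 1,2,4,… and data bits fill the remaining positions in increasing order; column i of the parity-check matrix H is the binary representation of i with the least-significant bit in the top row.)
Syndrome s = H · r^T (mod 2), r = 0010001010010111101101010010100:
  s[0] = (1010101010101010101010101010101)·(0010001010010111101101010010100) mod 2 = 0+0+1+0+0+0+1+0+1+0+0+0+0+0+1+0+1+0+1+0+0+0+0+0+0+0+1+0+1+0+0 mod 2 = 0
  s[1] = (0110011001100110011001100110011)·(0010001010010111101101010010100) mod 2 = 0+0+1+0+0+0+1+0+0+0+0+0+0+1+1+0+0+0+1+0+0+1+0+0+0+0+1+0+0+0+0 mod 2 = 1
  s[2] = (0001111000011110000111100001111)·(0010001010010111101101010010100) mod 2 = 0+0+0+0+0+0+1+0+0+0+0+1+0+1+1+0+0+0+0+1+0+1+0+0+0+0+0+0+1+0+0 mod 2 = 1
  s[3] = (0000000111111110000000011111111)·(0010001010010111101101010010100) mod 2 = 0+0+0+0+0+0+0+0+1+0+0+1+0+1+1+0+0+0+0+0+0+0+0+1+0+0+1+0+1+0+0 mod 2 = 1
  s[4] = (0000000000000001111111111111111)·(0010001010010111101101010010100) mod 2 = 0+0+0+0+0+0+0+0+0+0+0+0+0+0+0+1+1+0+1+1+0+1+0+1+0+0+1+0+1+0+0 mod 2 = 0
Syndrome = 01110
Column i of H is the binary representation of i, so the syndrome is the binary index of the flipped bit.
Read s = 01110 with s[0] as LSB: 0·2^0 + 1·2^1 + 1·2^2 + 1·2^3 + 0·2^4 = 14.
Error is at bit position 14.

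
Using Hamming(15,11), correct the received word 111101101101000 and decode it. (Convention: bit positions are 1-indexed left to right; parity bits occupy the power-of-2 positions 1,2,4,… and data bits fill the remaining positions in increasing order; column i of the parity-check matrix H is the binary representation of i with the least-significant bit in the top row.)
Syndrome s = H · r^T (mod 2), r = 111101101101000:
  s[0] = (101010101010101)·(111101101101000) mod 2 = 1+0+1+0+0+0+1+0+1+0+0+0+0+0+0 mod 2 = 0
  s[1] = (011001100110011)·(111101101101000) mod 2 = 0+1+1+0+0+1+1+0+0+1+0+0+0+0+0 mod 2 = 1
  s[2] = (000111100001111)·(111101101101000) mod 2 = 0+0+0+1+0+1+1+0+0+0+0+1+0+0+0 mod 2 = 0
  s[3] = (000000011111111)·(111101101101000) mod 2 = 0+0+0+0+0+0+0+0+1+1+0+1+0+0+0 mod 2 = 1
Syndrome = 0101
Column 10 of H equals this syndrome → error at bit 10 (1-indexed).
Flip bit 10: 111101101101000 → 111101101001000
Extract data bits at positions {3,5,6,7,9,10,11,12,13,14,15}: 10111001000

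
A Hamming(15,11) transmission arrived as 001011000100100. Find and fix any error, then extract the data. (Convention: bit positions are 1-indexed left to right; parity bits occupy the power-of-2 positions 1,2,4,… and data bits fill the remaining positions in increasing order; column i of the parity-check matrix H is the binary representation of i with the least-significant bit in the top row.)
Syndrome s = H · r^T (mod 2), r = 001011000100100:
  s[0] = (101010101010101)·(001011000100100) mod 2 = 0+0+1+0+1+0+0+0+0+0+0+0+1+0+0 mod 2 = 1
  s[1] = (011001100110011)·(001011000100100) mod 2 = 0+0+1+0+0+1+0+0+0+1+0+0+0+0+0 mod 2 = 1
  s[2] = (000111100001111)·(001011000100100) mod 2 = 0+0+0+0+1+1+0+0+0+0+0+0+1+0+0 mod 2 = 1
  s[3] = (000000011111111)·(001011000100100) mod 2 = 0+0+0+0+0+0+0+0+0+1+0+0+1+0+0 mod 2 = 0
Syndrome = 1110
Column 7 of H equals this syndrome → error at bit 7 (1-indexed).
Flip bit 7: 001011000100100 → 001011100100100
Extract data bits at positions {3,5,6,7,9,10,11,12,13,14,15}: 11110100100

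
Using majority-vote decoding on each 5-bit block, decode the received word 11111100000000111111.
Split into 5-bit blocks and majority-vote each:
  block 1 = 11111: 5 ones, 0 zeros → 1
  block 2 = 10000: 1 ones, 4 zeros → 0
  block 3 = 00001: 1 ones, 4 zeros → 0
  block 4 = 11111: 5 ones, 0 zeros → 1
Decoded = 1001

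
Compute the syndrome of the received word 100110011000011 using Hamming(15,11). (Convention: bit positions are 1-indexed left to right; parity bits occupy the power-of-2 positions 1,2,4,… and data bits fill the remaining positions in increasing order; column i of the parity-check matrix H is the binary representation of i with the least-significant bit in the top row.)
Syndrome s = H · r^T (mod 2), r = 100110011000011:
  s[0] = (101010101010101)·(100110011000011) mod 2 = 1+0+0+0+1+0+0+0+1+0+0+0+0+0+1 mod 2 = 0
  s[1] = (011001100110011)·(100110011000011) mod 2 = 0+0+0+0+0+0+0+0+0+0+0+0+0+1+1 mod 2 = 0
  s[2] = (000111100001111)·(100110011000011) mod 2 = 0+0+0+1+1+0+0+0+0+0+0+0+0+1+1 mod 2 = 0
  s[3] = (000000011111111)·(100110011000011) mod 2 = 0+0+0+0+0+0+0+1+1+0+0+0+0+1+1 mod 2 = 0
Syndrome = 0000
s = 0: no error detected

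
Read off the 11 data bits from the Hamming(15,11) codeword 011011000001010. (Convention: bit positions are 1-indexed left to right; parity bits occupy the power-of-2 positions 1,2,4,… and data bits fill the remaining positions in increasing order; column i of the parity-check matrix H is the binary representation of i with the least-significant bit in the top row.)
Parity bits occupy power-of-2 positions; data bits are at positions {3,5,6,7,9,10,11,12,13,14,15} (1-indexed).
Extract: c[3]=1 c[5]=1 c[6]=1 c[7]=0 c[9]=0 c[10]=0 c[11]=0 c[12]=1 c[13]=0 c[14]=1 c[15]=0
Data = 11100001010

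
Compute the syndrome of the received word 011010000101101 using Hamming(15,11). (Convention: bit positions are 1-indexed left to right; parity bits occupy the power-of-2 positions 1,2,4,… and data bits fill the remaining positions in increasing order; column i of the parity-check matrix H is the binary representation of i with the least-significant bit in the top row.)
Syndrome s = H · r^T (mod 2), r = 011010000101101:
  s[0] = (101010101010101)·(011010000101101) mod 2 = 0+0+1+0+1+0+0+0+0+0+0+0+1+0+1 mod 2 = 0
  s[1] = (011001100110011)·(011010000101101) mod 2 = 0+1+1+0+0+0+0+0+0+1+0+0+0+0+1 mod 2 = 0
  s[2] = (000111100001111)·(011010000101101) mod 2 = 0+0+0+0+1+0+0+0+0+0+0+1+1+0+1 mod 2 = 0
  s[3] = (000000011111111)·(011010000101101) mod 2 = 0+0+0+0+0+0+0+0+0+1+0+1+1+0+1 mod 2 = 0
Syndrome = 0000
s = 0: no error detected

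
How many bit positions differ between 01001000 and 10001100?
XOR = 11000100, count of 1s = 3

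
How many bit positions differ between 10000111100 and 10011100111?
XOR = 00011011011, count of 1s = 6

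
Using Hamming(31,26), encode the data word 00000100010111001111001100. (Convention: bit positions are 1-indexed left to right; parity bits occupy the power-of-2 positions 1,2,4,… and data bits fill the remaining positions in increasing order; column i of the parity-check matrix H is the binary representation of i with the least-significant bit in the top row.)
Codeword c = d · G (mod 2), d = 00000100010111001111001100:
  c[0] = d·G[:,0] = (00000100010111001111001100)·(11011010101101010101010101) mod 2 = 0+0+0+0+0+0+0+0+0+0+0+1+0+1+0+0+0+1+0+1+0+0+0+1+0+0 mod 2 = 1
  c[1] = d·G[:,1] = (00000100010111001111001100)·(10110110011011001100110011) mod 2 = 0+0+0+0+0+1+0+0+0+1+0+0+1+1+0+0+1+1+0+0+0+0+0+0+0+0 mod 2 = 0
  c[2] = d·G[:,2] = (00000100010111001111001100)·(10000000000000000000000000) mod 2 = 0+0+0+0+0+0+0+0+0+0+0+0+0+0+0+0+0+0+0+0+0+0+0+0+0+0 mod 2 = 0
  c[3] = d·G[:,3] = (00000100010111001111001100)·(01110001111000111100001111) mod 2 = 0+0+0+0+0+0+0+0+0+1+0+0+0+0+0+0+1+1+0+0+0+0+1+1+0+0 mod 2 = 1
  c[4] = d·G[:,4] = (00000100010111001111001100)·(01000000000000000000000000) mod 2 = 0+0+0+0+0+0+0+0+0+0+0+0+0+0+0+0+0+0+0+0+0+0+0+0+0+0 mod 2 = 0
  c[5] = d·G[:,5] = (00000100010111001111001100)·(00100000000000000000000000) mod 2 = 0+0+0+0+0+0+0+0+0+0+0+0+0+0+0+0+0+0+0+0+0+0+0+0+0+0 mod 2 = 0
  c[6] = d·G[:,6] = (00000100010111001111001100)·(00010000000000000000000000) mod 2 = 0+0+0+0+0+0+0+0+0+0+0+0+0+0+0+0+0+0+0+0+0+0+0+0+0+0 mod 2 = 0
  c[7] = d·G[:,7] = (00000100010111001111001100)·(00001111111000000011111111) mod 2 = 0+0+0+0+0+1+0+0+0+1+0+0+0+0+0+0+0+0+1+1+0+0+1+1+0+0 mod 2 = 0
  c[8] = d·G[:,8] = (00000100010111001111001100)·(00001000000000000000000000) mod 2 = 0+0+0+0+0+0+0+0+0+0+0+0+0+0+0+0+0+0+0+0+0+0+0+0+0+0 mod 2 = 0
  c[9] = d·G[:,9] = (00000100010111001111001100)·(00000100000000000000000000) mod 2 = 0+0+0+0+0+1+0+0+0+0+0+0+0+0+0+0+0+0+0+0+0+0+0+0+0+0 mod 2 = 1
  c[10] = d·G[:,10] = (00000100010111001111001100)·(00000010000000000000000000) mod 2 = 0+0+0+0+0+0+0+0+0+0+0+0+0+0+0+0+0+0+0+0+0+0+0+0+0+0 mod 2 = 0
  c[11] = d·G[:,11] = (00000100010111001111001100)·(00000001000000000000000000) mod 2 = 0+0+0+0+0+0+0+0+0+0+0+0+0+0+0+0+0+0+0+0+0+0+0+0+0+0 mod 2 = 0
  c[12] = d·G[:,12] = (00000100010111001111001100)·(00000000100000000000000000) mod 2 = 0+0+0+0+0+0+0+0+0+0+0+0+0+0+0+0+0+0+0+0+0+0+0+0+0+0 mod 2 = 0
  c[13] = d·G[:,13] = (00000100010111001111001100)·(00000000010000000000000000) mod 2 = 0+0+0+0+0+0+0+0+0+1+0+0+0+0+0+0+0+0+0+0+0+0+0+0+0+0 mod 2 = 1
  c[14] = d·G[:,14] = (00000100010111001111001100)·(00000000001000000000000000) mod 2 = 0+0+0+0+0+0+0+0+0+0+0+0+0+0+0+0+0+0+0+0+0+0+0+0+0+0 mod 2 = 0
  c[15] = d·G[:,15] = (00000100010111001111001100)·(00000000000111111111111111) mod 2 = 0+0+0+0+0+0+0+0+0+0+0+1+1+1+0+0+1+1+1+1+0+0+1+1+0+0 mod 2 = 1
  c[16] = d·G[:,16] = (00000100010111001111001100)·(00000000000100000000000000) mod 2 = 0+0+0+0+0+0+0+0+0+0+0+1+0+0+0+0+0+0+0+0+0+0+0+0+0+0 mod 2 = 1
  c[17] = d·G[:,17] = (00000100010111001111001100)·(00000000000010000000000000) mod 2 = 0+0+0+0+0+0+0+0+0+0+0+0+1+0+0+0+0+0+0+0+0+0+0+0+0+0 mod 2 = 1
  c[18] = d·G[:,18] = (00000100010111001111001100)·(00000000000001000000000000) mod 2 = 0+0+0+0+0+0+0+0+0+0+0+0+0+1+0+0+0+0+0+0+0+0+0+0+0+0 mod 2 = 1
  c[19] = d·G[:,19] = (00000100010111001111001100)·(00000000000000100000000000) mod 2 = 0+0+0+0+0+0+0+0+0+0+0+0+0+0+0+0+0+0+0+0+0+0+0+0+0+0 mod 2 = 0
  c[20] = d·G[:,20] = (00000100010111001111001100)·(00000000000000010000000000) mod 2 = 0+0+0+0+0+0+0+0+0+0+0+0+0+0+0+0+0+0+0+0+0+0+0+0+0+0 mod 2 = 0
  c[21] = d·G[:,21] = (00000100010111001111001100)·(00000000000000001000000000) mod 2 = 0+0+0+0+0+0+0+0+0+0+0+0+0+0+0+0+1+0+0+0+0+0+0+0+0+0 mod 2 = 1
  c[22] = d·G[:,22] = (00000100010111001111001100)·(00000000000000000100000000) mod 2 = 0+0+0+0+0+0+0+0+0+0+0+0+0+0+0+0+0+1+0+0+0+0+0+0+0+0 mod 2 = 1
  c[23] = d·G[:,23] = (00000100010111001111001100)·(00000000000000000010000000) mod 2 = 0+0+0+0+0+0+0+0+0+0+0+0+0+0+0+0+0+0+1+0+0+0+0+0+0+0 mod 2 = 1
  c[24] = d·G[:,24] = (00000100010111001111001100)·(00000000000000000001000000) mod 2 = 0+0+0+0+0+0+0+0+0+0+0+0+0+0+0+0+0+0+0+1+0+0+0+0+0+0 mod 2 = 1
  c[25] = d·G[:,25] = (00000100010111001111001100)·(00000000000000000000100000) mod 2 = 0+0+0+0+0+0+0+0+0+0+0+0+0+0+0+0+0+0+0+0+0+0+0+0+0+0 mod 2 = 0
  c[26] = d·G[:,26] = (00000100010111001111001100)·(00000000000000000000010000) mod 2 = 0+0+0+0+0+0+0+0+0+0+0+0+0+0+0+0+0+0+0+0+0+0+0+0+0+0 mod 2 = 0
  c[27] = d·G[:,27] = (00000100010111001111001100)·(00000000000000000000001000) mod 2 = 0+0+0+0+0+0+0+0+0+0+0+0+0+0+0+0+0+0+0+0+0+0+1+0+0+0 mod 2 = 1
  c[28] = d·G[:,28] = (00000100010111001111001100)·(00000000000000000000000100) mod 2 = 0+0+0+0+0+0+0+0+0+0+0+0+0+0+0+0+0+0+0+0+0+0+0+1+0+0 mod 2 = 1
  c[29] = d·G[:,29] = (00000100010111001111001100)·(00000000000000000000000010) mod 2 = 0+0+0+0+0+0+0+0+0+0+0+0+0+0+0+0+0+0+0+0+0+0+0+0+0+0 mod 2 = 0
  c[30] = d·G[:,30] = (00000100010111001111001100)·(00000000000000000000000001) mod 2 = 0+0+0+0+0+0+0+0+0+0+0+0+0+0+0+0+0+0+0+0+0+0+0+0+0+0 mod 2 = 0
Codeword = 1001000001000101111001111001100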